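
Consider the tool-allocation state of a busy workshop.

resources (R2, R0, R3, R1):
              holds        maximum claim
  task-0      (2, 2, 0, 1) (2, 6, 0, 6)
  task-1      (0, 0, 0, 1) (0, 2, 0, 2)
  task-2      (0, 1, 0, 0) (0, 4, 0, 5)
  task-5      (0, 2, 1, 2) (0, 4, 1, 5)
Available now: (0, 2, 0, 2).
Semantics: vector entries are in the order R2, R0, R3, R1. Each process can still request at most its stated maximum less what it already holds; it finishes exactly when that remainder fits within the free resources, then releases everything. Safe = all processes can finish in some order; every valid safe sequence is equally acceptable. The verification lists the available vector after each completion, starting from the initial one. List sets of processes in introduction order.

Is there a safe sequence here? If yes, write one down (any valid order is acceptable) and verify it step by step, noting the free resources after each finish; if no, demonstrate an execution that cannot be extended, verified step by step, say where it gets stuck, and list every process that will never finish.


The state is SAFE; one workable sequence: task-1, task-5, task-2, task-0.
Key observation: reading the order forward, task-1 is the first process whose need (0, 2, 0, 1) meets the free pool (0, 2, 0, 2) exactly on a resource it requests.
Step-by-step check:
  pool = (0, 2, 0, 2)
  run task-1 (needs (0, 2, 0, 1), free (0, 2, 0, 2)); after release of (0, 0, 0, 1) the pool is (0, 2, 0, 3)
  run task-5 (needs (0, 2, 0, 3), free (0, 2, 0, 3)); after release of (0, 2, 1, 2) the pool is (0, 4, 1, 5)
  run task-2 (needs (0, 3, 0, 5), free (0, 4, 1, 5)); after release of (0, 1, 0, 0) the pool is (0, 5, 1, 5)
  run task-0 (needs (0, 4, 0, 5), free (0, 5, 1, 5)); after release of (2, 2, 0, 1) the pool is (2, 7, 1, 6)


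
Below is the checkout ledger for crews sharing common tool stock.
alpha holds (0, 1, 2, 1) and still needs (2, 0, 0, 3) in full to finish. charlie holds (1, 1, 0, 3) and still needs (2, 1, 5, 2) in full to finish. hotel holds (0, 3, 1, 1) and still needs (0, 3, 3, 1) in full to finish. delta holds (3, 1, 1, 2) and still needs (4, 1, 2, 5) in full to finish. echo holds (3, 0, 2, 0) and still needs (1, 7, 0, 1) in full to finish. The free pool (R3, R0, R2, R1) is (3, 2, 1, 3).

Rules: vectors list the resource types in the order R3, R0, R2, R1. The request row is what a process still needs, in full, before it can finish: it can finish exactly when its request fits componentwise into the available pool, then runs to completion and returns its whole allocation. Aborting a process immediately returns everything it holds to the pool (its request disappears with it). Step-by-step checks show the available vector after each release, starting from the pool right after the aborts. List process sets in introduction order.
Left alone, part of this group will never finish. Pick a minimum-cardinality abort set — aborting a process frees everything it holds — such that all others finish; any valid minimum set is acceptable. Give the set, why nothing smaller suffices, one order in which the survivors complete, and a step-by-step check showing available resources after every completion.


Abort echo.
Key observation: charlie could never have finished before the abort; with (3, 0, 2, 0) returned by echo, it fits at step 2.
No smaller set exists: with zero aborts the deadlock remains.
One survivor order: alpha, charlie, hotel, delta. Check, step by step (post-abort pool first):
  pool = (6, 2, 3, 3)
  alpha needs (2, 0, 0, 3) <= (6, 2, 3, 3) -> finishes; pool += (0, 1, 2, 1) = (6, 3, 5, 4)
  charlie needs (2, 1, 5, 2) <= (6, 3, 5, 4) -> finishes; pool += (1, 1, 0, 3) = (7, 4, 5, 7)
  hotel needs (0, 3, 3, 1) <= (7, 4, 5, 7) -> finishes; pool += (0, 3, 1, 1) = (7, 7, 6, 8)
  delta needs (4, 1, 2, 5) <= (7, 7, 6, 8) -> finishes; pool += (3, 1, 1, 2) = (10, 8, 7, 10)


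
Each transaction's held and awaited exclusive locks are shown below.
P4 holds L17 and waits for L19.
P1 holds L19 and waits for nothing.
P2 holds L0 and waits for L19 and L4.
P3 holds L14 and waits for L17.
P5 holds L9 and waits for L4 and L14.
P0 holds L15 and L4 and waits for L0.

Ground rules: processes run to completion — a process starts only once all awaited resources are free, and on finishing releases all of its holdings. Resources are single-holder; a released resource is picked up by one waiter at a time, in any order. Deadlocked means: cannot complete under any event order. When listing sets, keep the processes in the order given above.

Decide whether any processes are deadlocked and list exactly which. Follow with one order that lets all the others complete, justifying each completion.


Deadlocked: P2, P5 and P0.
Key observation: the knot is the closed ring of waits P2 -> P0 -> P2; P5 waits into the deadlock from upstream.
A valid finishing order for the others: P1, P4, P3.
Verifying each step:
  run P1 (it waits on nothing); releases L19
  P4: everything it awaited (L19) is free; runs, freeing L17
  P3: everything it awaited (L17) is free; runs, freeing L14


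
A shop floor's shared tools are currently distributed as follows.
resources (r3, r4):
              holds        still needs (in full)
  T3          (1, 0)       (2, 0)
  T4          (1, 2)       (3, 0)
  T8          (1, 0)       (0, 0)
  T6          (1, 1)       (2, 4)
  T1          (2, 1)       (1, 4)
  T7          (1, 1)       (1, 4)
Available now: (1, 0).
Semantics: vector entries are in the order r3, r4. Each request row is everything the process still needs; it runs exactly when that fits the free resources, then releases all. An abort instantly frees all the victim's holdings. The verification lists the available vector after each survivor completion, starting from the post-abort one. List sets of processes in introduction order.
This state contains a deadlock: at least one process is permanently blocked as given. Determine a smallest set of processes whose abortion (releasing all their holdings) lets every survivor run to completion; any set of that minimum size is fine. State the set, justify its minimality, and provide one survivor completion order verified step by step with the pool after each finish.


Abort T6 and T7.
Key observation: before aborting T6 and T7, T1 was permanently blocked — no order could ever run it; afterwards it completes at step 3.
No one abort is enough; case by case: T3 alone leaves T6 blocked (short on r4); T4 alone leaves T6 blocked (short on r4); T8 alone leaves T6 blocked (short on r4); T6 alone leaves T1 blocked (short on r4); T1 alone leaves T6 blocked (short on r4); T7 alone leaves T6 blocked (short on r4).
The survivors complete as T8, T4, T1, T3. Step-by-step check (starting from the post-abort pool):
  pool = (3, 2)
  run T8 (needs (0, 0), free (3, 2)); after release of (1, 0) the pool is (4, 2)
  run T4 (needs (3, 0), free (4, 2)); after release of (1, 2) the pool is (5, 4)
  run T1 (needs (1, 4), free (5, 4)); after release of (2, 1) the pool is (7, 5)
  run T3 (needs (2, 0), free (7, 5)); after release of (1, 0) the pool is (8, 5)


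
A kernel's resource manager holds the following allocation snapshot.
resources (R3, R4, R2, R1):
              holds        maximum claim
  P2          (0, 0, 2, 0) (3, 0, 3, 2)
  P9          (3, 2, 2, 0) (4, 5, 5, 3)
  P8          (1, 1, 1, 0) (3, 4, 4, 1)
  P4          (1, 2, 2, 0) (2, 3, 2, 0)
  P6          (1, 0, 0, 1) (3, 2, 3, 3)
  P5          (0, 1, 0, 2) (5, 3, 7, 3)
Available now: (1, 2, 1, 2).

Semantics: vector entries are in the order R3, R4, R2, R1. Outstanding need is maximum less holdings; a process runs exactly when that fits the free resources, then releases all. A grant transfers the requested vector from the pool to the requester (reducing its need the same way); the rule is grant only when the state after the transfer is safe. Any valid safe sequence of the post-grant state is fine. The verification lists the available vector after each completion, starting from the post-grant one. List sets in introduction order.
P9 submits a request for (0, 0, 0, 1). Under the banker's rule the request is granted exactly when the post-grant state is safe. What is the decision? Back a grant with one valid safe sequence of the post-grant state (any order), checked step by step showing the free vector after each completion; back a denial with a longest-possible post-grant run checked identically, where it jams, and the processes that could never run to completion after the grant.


DENY — the pretend-granted state is unsafe.
Key observation: after P4, P8 the pool peaks at (3, 5, 4, 1), and each blocked process is short somewhere: P2 on R1; P9 on R1; P6 on R1; P5 on R3, R2.
On the post-grant state, P4, P8 is a maximal run — nothing extends it. Step-by-step check:
  pool = (1, 2, 1, 1)
  P4: need (1, 1, 0, 0) fits (1, 2, 1, 1); releases (1, 2, 2, 0), pool now (2, 4, 3, 1)
  P8: need (2, 3, 3, 1) fits (2, 4, 3, 1); releases (1, 1, 1, 0), pool now (3, 5, 4, 1)
  P2 still needs (3, 0, 1, 2) but only (3, 5, 4, 1) is free — short on R1
  P9 still needs (1, 3, 3, 2) but only (3, 5, 4, 1) is free — short on R1
  P6 still needs (2, 2, 3, 2) but only (3, 5, 4, 1) is free — short on R1
  P5 still needs (5, 2, 7, 1) but only (3, 5, 4, 1) is free — short on R3 and R2
Post-grant, the permanently blocked set is P2, P9, P6 and P5.


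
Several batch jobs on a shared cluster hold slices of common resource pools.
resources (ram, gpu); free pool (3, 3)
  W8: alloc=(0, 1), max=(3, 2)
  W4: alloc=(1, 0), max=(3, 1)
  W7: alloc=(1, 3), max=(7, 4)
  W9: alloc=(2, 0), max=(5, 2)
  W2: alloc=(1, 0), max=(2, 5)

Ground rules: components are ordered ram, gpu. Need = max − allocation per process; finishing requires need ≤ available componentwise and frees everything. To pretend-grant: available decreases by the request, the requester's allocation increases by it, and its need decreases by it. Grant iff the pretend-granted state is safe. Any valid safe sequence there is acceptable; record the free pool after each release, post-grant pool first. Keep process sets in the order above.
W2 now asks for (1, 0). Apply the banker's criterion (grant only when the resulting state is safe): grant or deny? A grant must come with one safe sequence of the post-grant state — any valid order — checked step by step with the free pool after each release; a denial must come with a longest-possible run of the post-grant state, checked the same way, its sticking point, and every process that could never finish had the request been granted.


DENY. Granting would leave the state unsafe.
Key observation: after W4, W9, W8 the pool peaks at (5, 4), and each blocked process is short somewhere: W7 on ram; W2 on gpu.
After a pretend grant, a maximal execution: W4, W9, W8 — then nothing else fits. Step-by-step check:
  pool = (2, 3)
  W4 needs (2, 1) <= (2, 3) -> finishes; pool += (1, 0) = (3, 3)
  W9 needs (3, 2) <= (3, 3) -> finishes; pool += (2, 0) = (5, 3)
  W8 needs (3, 1) <= (5, 3) -> finishes; pool += (0, 1) = (5, 4)
  blocked: W7 wants (6, 1), pool (5, 4) — not enough ram
  blocked: W2 wants (0, 5), pool (5, 4) — not enough gpu
Post-grant, the permanently blocked set is W7 and W2.


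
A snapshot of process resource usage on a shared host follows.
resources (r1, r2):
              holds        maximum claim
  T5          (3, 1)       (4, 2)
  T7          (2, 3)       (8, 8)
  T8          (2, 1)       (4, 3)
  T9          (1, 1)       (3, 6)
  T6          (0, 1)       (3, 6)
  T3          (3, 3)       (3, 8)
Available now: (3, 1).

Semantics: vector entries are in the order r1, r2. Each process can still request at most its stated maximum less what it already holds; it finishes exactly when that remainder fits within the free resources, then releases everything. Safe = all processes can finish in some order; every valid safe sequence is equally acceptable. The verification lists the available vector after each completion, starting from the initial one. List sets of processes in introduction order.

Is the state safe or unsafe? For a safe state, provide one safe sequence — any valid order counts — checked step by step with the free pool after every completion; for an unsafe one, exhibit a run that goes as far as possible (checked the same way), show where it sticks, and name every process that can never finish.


The state is UNSAFE.
Key observation: once T5, T8 finish, the pool peaks at (8, 3) — and every remaining process still needs more r2 than that.
The run T5, T8 cannot be extended any further. Step-by-step check:
  pool = (3, 1)
  T5 needs (1, 1) <= (3, 1) -> finishes; pool += (3, 1) = (6, 2)
  T8 needs (2, 2) <= (6, 2) -> finishes; pool += (2, 1) = (8, 3)
  T7 still needs (6, 5) but only (8, 3) is free — short on r2
  T9 still needs (2, 5) but only (8, 3) is free — short on r2
  T6 still needs (3, 5) but only (8, 3) is free — short on r2
  T3 still needs (0, 5) but only (8, 3) is free — short on r2
Permanently blocked: T7, T9, T6 and T3.


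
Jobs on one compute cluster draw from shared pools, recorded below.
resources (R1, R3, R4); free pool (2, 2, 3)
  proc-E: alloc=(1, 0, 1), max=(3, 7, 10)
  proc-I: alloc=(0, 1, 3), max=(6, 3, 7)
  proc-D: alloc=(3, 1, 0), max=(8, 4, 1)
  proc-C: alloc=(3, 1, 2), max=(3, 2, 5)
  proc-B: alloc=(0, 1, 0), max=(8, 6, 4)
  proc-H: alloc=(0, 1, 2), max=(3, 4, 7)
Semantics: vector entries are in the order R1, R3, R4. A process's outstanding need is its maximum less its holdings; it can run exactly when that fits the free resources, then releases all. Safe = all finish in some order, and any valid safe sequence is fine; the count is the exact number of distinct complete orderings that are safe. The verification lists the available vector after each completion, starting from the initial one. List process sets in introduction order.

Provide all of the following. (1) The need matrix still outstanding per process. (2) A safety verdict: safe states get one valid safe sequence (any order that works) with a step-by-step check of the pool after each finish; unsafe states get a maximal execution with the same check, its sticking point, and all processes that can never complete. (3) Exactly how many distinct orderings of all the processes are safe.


(1) Outstanding need per process (order R1, R3, R4):
  proc-E: (2, 7, 9)
  proc-I: (6, 2, 4)
  proc-D: (5, 3, 1)
  proc-C: (0, 1, 3)
  proc-B: (8, 5, 4)
  proc-H: (3, 3, 5)
(2) SAFE — a valid safe sequence is proc-C, proc-D, proc-I, proc-B, proc-H, proc-E.
Key observation: the order's first zero-slack moment is proc-C ((0, 1, 3) needed, (2, 2, 3) free — a requested resource with nothing to spare).
Walking it through:
  pool = (2, 2, 3)
  run proc-C (needs (0, 1, 3), free (2, 2, 3)); after release of (3, 1, 2) the pool is (5, 3, 5)
  run proc-D (needs (5, 3, 1), free (5, 3, 5)); after release of (3, 1, 0) the pool is (8, 4, 5)
  run proc-I (needs (6, 2, 4), free (8, 4, 5)); after release of (0, 1, 3) the pool is (8, 5, 8)
  run proc-B (needs (8, 5, 4), free (8, 5, 8)); after release of (0, 1, 0) the pool is (8, 6, 8)
  run proc-H (needs (3, 3, 5), free (8, 6, 8)); after release of (0, 1, 2) the pool is (8, 7, 10)
  run proc-E (needs (2, 7, 9), free (8, 7, 10)); after release of (1, 0, 1) the pool is (9, 7, 11)
(3) Exactly 6 of the possible complete orderings are safe sequences.


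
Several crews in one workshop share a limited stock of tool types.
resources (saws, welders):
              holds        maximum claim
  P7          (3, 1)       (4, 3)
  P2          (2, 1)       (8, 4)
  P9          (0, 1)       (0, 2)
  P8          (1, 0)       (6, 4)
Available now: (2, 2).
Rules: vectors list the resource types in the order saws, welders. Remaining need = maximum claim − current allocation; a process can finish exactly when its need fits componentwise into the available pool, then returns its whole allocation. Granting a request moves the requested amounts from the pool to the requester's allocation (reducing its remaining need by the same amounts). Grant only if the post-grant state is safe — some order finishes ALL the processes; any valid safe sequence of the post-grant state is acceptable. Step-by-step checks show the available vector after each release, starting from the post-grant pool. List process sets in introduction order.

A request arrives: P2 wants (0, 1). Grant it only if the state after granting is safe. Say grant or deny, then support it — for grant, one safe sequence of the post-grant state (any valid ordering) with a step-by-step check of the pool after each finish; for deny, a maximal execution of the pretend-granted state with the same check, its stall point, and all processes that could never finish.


DENY — the pretend-granted state is unsafe.
Key observation: after P9, P7 the pool peaks at (5, 3), and each blocked process is short somewhere: P2 on saws; P8 on welders.
After a pretend grant, a maximal execution: P9, P7 — then nothing else fits. Check, step by step:
  pool = (2, 1)
  P9 needs (0, 1) <= (2, 1) -> finishes; pool += (0, 1) = (2, 2)
  P7 needs (1, 2) <= (2, 2) -> finishes; pool += (3, 1) = (5, 3)
  blocked: P2 wants (6, 2), pool (5, 3) — not enough saws
  blocked: P8 wants (5, 4), pool (5, 3) — not enough welders
Processes that could never finish after the grant: P2 and P8.


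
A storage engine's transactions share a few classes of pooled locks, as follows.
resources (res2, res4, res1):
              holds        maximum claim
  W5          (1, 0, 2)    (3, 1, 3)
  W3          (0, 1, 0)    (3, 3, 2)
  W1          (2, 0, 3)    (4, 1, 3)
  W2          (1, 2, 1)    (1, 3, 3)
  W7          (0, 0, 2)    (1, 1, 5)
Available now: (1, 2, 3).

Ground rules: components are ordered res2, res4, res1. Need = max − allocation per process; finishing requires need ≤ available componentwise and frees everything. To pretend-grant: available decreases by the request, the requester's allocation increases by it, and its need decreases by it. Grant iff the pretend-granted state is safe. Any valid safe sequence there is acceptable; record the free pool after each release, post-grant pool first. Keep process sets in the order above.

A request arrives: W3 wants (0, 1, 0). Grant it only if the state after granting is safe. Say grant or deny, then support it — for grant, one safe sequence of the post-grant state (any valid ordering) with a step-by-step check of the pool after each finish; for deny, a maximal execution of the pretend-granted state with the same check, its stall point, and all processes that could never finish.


GRANT — the state after the grant stays safe, e.g. via W7, W2, W5, W1, W3.
Key observation: granting shrinks the pool to (1, 1, 3), yet W7 still fits and the chain goes through.
Verifying the post-grant state step by step:
  pool = (1, 1, 3)
  run W7 (needs (1, 1, 3), free (1, 1, 3)); after release of (0, 0, 2) the pool is (1, 1, 5)
  run W2 (needs (0, 1, 2), free (1, 1, 5)); after release of (1, 2, 1) the pool is (2, 3, 6)
  run W5 (needs (2, 1, 1), free (2, 3, 6)); after release of (1, 0, 2) the pool is (3, 3, 8)
  run W1 (needs (2, 1, 0), free (3, 3, 8)); after release of (2, 0, 3) the pool is (5, 3, 11)
  run W3 (needs (3, 1, 2), free (5, 3, 11)); after release of (0, 2, 0) the pool is (5, 5, 11)


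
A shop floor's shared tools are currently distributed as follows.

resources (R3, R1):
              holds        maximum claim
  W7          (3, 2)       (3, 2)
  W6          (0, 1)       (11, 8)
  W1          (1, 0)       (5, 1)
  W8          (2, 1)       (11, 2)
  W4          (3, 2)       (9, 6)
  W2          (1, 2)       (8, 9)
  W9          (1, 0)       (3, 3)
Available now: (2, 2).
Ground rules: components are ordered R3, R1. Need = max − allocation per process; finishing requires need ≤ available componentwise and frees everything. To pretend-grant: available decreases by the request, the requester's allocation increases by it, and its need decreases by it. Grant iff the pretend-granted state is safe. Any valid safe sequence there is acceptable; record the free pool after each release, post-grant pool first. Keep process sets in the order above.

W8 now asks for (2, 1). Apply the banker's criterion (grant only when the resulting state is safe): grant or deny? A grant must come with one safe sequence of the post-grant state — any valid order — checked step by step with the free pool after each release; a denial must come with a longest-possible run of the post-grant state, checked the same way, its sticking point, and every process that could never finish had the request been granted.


DENY: after the grant no complete ordering would exist.
Key observation: the wall is R3: completing W7, W9, W1 brings the pool only to (5, 3), and all the rest need more.
After a pretend grant, a maximal execution: W7, W9, W1 — then nothing else fits. Walking it through:
  pool = (0, 1)
  W7: need (0, 0) fits (0, 1); releases (3, 2), pool now (3, 3)
  W9: need (2, 3) fits (3, 3); releases (1, 0), pool now (4, 3)
  W1: need (4, 1) fits (4, 3); releases (1, 0), pool now (5, 3)
  blocked: W6 wants (11, 7), pool (5, 3) — not enough R3 and R1
  blocked: W8 wants (7, 0), pool (5, 3) — not enough R3
  blocked: W4 wants (6, 4), pool (5, 3) — not enough R3 and R1
  blocked: W2 wants (7, 7), pool (5, 3) — not enough R3 and R1
Had the request been granted, W6, W8, W4 and W2 could never finish.


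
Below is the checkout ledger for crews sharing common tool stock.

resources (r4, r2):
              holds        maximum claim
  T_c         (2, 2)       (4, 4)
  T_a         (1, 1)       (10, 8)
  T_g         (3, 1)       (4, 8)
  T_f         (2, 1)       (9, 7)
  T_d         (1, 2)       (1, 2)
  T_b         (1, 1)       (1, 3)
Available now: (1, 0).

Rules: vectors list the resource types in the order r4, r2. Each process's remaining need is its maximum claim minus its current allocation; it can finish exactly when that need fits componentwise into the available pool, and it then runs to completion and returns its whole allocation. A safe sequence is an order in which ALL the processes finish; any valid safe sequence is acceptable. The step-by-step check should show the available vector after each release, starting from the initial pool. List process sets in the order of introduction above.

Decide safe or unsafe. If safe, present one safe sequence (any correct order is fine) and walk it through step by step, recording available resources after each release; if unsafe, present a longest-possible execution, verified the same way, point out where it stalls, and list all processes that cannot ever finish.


UNSAFE — no complete ordering exists.
Key observation: T_d, T_c, T_b can finish, but then (5, 5) is all there is, and the blocked group's r2 demands exceed it.
A maximal execution: T_d, T_c, T_b — then nothing else fits. Verifying each step:
  pool = (1, 0)
  run T_d (needs (0, 0), free (1, 0)); after release of (1, 2) the pool is (2, 2)
  run T_c (needs (2, 2), free (2, 2)); after release of (2, 2) the pool is (4, 4)
  run T_b (needs (0, 2), free (4, 4)); after release of (1, 1) the pool is (5, 5)
  T_a still needs (9, 7) but only (5, 5) is free — short on r4 and r2
  T_g still needs (1, 7) but only (5, 5) is free — short on r2
  T_f still needs (7, 6) but only (5, 5) is free — short on r4 and r2
Processes that can never finish: T_a, T_g and T_f.


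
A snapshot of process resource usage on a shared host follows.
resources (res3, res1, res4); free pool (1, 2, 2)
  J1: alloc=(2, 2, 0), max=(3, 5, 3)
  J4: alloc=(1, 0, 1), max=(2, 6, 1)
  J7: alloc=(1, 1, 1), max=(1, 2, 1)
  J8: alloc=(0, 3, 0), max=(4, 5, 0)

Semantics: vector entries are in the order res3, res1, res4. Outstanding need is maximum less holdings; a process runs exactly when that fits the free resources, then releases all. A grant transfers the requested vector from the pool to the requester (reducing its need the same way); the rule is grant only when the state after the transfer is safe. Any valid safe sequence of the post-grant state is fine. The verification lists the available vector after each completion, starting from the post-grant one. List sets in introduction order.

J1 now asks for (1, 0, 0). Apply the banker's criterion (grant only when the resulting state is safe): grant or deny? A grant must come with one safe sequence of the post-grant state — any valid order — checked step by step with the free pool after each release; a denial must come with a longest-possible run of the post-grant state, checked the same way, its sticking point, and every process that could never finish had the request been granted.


GRANT — the state after the grant stays safe, e.g. via J7, J1, J8, J4.
Key observation: the transfer keeps a workable pool ((0, 2, 2)); J7 starts the safe sequence.
Verifying the post-grant state step by step:
  pool = (0, 2, 2)
  J7: need (0, 1, 0) fits (0, 2, 2); releases (1, 1, 1), pool now (1, 3, 3)
  J1: need (0, 3, 3) fits (1, 3, 3); releases (3, 2, 0), pool now (4, 5, 3)
  J8: need (4, 2, 0) fits (4, 5, 3); releases (0, 3, 0), pool now (4, 8, 3)
  J4: need (1, 6, 0) fits (4, 8, 3); releases (1, 0, 1), pool now (5, 8, 4)


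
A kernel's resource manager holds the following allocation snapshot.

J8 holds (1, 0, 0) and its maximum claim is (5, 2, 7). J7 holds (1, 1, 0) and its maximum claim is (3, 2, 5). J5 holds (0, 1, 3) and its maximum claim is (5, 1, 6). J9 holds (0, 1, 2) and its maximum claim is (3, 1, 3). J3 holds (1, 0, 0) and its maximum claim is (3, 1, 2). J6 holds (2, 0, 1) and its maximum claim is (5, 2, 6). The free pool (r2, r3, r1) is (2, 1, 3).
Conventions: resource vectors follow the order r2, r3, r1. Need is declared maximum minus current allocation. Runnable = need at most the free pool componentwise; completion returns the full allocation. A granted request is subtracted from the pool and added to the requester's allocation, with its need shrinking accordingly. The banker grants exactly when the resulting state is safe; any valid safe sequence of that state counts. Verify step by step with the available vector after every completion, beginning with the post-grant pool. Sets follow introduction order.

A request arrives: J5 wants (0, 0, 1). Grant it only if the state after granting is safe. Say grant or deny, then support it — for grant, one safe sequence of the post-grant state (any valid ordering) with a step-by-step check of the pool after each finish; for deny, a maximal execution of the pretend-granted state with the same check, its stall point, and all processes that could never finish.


DENY. Granting would leave the state unsafe.
Key observation: after J3, J9 the pool peaks at (3, 2, 4), and each blocked process is short somewhere: J8 on r2, r1; J7 on r1; J5 on r2; J6 on r1.
After a pretend grant, a maximal execution: J3, J9 — then nothing else fits. Step-by-step check:
  pool = (2, 1, 2)
  J3 needs (2, 1, 2) <= (2, 1, 2) -> finishes; pool += (1, 0, 0) = (3, 1, 2)
  J9 needs (3, 0, 1) <= (3, 1, 2) -> finishes; pool += (0, 1, 2) = (3, 2, 4)
  J8 cannot run: need (4, 2, 7) vs free (3, 2, 4) (insufficient r2 and r1)
  J7 cannot run: need (2, 1, 5) vs free (3, 2, 4) (insufficient r1)
  J5 cannot run: need (5, 0, 2) vs free (3, 2, 4) (insufficient r2)
  J6 cannot run: need (3, 2, 5) vs free (3, 2, 4) (insufficient r1)
Processes that could never finish after the grant: J8, J7, J5 and J6.


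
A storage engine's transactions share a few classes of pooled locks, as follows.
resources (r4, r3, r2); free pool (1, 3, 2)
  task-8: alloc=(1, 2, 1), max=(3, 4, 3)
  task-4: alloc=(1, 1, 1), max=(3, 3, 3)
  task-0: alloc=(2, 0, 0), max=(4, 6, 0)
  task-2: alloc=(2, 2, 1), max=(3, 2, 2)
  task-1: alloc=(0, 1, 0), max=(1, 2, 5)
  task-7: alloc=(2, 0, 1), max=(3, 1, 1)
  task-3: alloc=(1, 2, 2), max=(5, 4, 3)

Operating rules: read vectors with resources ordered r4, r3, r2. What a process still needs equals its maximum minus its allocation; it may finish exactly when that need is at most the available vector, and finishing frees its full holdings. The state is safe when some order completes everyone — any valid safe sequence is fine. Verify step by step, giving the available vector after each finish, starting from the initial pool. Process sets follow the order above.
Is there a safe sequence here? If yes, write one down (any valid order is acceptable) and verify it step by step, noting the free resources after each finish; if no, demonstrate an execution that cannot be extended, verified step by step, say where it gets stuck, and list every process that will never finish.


The state is SAFE; one workable sequence: task-2, task-4, task-3, task-8, task-7, task-1, task-0.
Key observation: reading the order forward, task-2 is the first process whose need (1, 0, 1) meets the free pool (1, 3, 2) exactly on a resource it requests.
Step-by-step check:
  pool = (1, 3, 2)
  run task-2 (needs (1, 0, 1), free (1, 3, 2)); after release of (2, 2, 1) the pool is (3, 5, 3)
  run task-4 (needs (2, 2, 2), free (3, 5, 3)); after release of (1, 1, 1) the pool is (4, 6, 4)
  run task-3 (needs (4, 2, 1), free (4, 6, 4)); after release of (1, 2, 2) the pool is (5, 8, 6)
  run task-8 (needs (2, 2, 2), free (5, 8, 6)); after release of (1, 2, 1) the pool is (6, 10, 7)
  run task-7 (needs (1, 1, 0), free (6, 10, 7)); after release of (2, 0, 1) the pool is (8, 10, 8)
  run task-1 (needs (1, 1, 5), free (8, 10, 8)); after release of (0, 1, 0) the pool is (8, 11, 8)
  run task-0 (needs (2, 6, 0), free (8, 11, 8)); after release of (2, 0, 0) the pool is (10, 11, 8)


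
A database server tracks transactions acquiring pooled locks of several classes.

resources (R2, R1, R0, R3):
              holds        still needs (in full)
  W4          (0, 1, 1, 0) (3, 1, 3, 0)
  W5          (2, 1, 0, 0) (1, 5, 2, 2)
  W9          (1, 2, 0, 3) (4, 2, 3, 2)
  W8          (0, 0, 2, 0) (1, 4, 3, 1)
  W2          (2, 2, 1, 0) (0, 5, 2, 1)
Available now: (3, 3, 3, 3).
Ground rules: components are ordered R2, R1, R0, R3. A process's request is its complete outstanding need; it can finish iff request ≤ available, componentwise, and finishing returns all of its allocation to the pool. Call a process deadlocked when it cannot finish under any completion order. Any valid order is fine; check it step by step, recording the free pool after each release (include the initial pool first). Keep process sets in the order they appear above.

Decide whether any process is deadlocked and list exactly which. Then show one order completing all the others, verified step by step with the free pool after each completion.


Deadlocked set: W5, W9 and W2.
Key observation: after W4, W8 the pool peaks at (3, 4, 6, 3), and each blocked process is short somewhere: W5 on R1; W9 on R2; W2 on R1.
A valid finishing order for the others: W4, W8. Check, step by step:
  pool = (3, 3, 3, 3)
  run W4 (needs (3, 1, 3, 0), free (3, 3, 3, 3)); after release of (0, 1, 1, 0) the pool is (3, 4, 4, 3)
  run W8 (needs (1, 4, 3, 1), free (3, 4, 4, 3)); after release of (0, 0, 2, 0) the pool is (3, 4, 6, 3)
None of the blocked processes ever fits:
  W5 still needs (1, 5, 2, 2) but only (3, 4, 6, 3) is free — short on R1
  W9 still needs (4, 2, 3, 2) but only (3, 4, 6, 3) is free — short on R2
  W2 still needs (0, 5, 2, 1) but only (3, 4, 6, 3) is free — short on R1


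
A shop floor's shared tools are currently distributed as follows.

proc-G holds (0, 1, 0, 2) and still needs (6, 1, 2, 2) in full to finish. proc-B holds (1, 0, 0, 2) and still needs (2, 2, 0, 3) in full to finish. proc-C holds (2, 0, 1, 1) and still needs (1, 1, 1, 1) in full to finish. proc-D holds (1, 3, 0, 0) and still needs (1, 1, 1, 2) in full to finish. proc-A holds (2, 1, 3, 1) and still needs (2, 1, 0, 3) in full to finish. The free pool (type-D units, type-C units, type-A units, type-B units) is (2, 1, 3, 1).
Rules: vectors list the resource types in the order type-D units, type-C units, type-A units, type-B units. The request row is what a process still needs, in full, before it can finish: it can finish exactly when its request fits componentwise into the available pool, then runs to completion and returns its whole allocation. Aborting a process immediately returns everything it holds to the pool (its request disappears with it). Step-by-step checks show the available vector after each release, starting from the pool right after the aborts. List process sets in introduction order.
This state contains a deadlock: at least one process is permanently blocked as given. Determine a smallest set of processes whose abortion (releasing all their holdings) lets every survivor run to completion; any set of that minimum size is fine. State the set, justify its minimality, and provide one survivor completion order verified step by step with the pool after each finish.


Minimum abort set: proc-A.
Key observation: the returned (2, 1, 3, 1) from proc-A is what brings proc-G — unrunnable before, under any order — into play at step 3.
Why nothing smaller works: aborting no one leaves the state deadlocked as given.
Survivors finish in the order: proc-C, proc-D, proc-G, proc-B. Verifying each step (pool after the aborts first):
  pool = (4, 2, 6, 2)
  proc-C needs (1, 1, 1, 1) <= (4, 2, 6, 2) -> finishes; pool += (2, 0, 1, 1) = (6, 2, 7, 3)
  proc-D needs (1, 1, 1, 2) <= (6, 2, 7, 3) -> finishes; pool += (1, 3, 0, 0) = (7, 5, 7, 3)
  proc-G needs (6, 1, 2, 2) <= (7, 5, 7, 3) -> finishes; pool += (0, 1, 0, 2) = (7, 6, 7, 5)
  proc-B needs (2, 2, 0, 3) <= (7, 6, 7, 5) -> finishes; pool += (1, 0, 0, 2) = (8, 6, 7, 7)


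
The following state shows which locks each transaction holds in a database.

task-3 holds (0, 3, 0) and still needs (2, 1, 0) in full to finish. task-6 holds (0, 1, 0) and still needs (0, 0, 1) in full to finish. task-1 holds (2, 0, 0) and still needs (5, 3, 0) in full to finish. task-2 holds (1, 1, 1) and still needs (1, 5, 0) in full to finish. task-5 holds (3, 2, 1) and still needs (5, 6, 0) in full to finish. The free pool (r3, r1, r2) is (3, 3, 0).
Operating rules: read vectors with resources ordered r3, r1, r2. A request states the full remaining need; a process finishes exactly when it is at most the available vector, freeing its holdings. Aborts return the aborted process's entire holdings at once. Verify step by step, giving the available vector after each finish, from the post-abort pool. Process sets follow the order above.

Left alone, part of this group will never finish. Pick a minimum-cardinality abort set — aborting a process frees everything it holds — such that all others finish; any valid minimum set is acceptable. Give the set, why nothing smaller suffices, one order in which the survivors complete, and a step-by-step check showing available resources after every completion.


Minimum abort set: task-1.
Key observation: aborting task-1 returns (2, 0, 0), and task-5 — hopeless before — runs at step 4 with the returned capacity in the pool.
No smaller set exists: with zero aborts the deadlock remains.
Survivors finish in the order: task-3, task-2, task-6, task-5. Verifying each step (pool after the aborts first):
  pool = (5, 3, 0)
  task-3: need (2, 1, 0) fits (5, 3, 0); releases (0, 3, 0), pool now (5, 6, 0)
  task-2: need (1, 5, 0) fits (5, 6, 0); releases (1, 1, 1), pool now (6, 7, 1)
  task-6: need (0, 0, 1) fits (6, 7, 1); releases (0, 1, 0), pool now (6, 8, 1)
  task-5: need (5, 6, 0) fits (6, 8, 1); releases (3, 2, 1), pool now (9, 10, 2)


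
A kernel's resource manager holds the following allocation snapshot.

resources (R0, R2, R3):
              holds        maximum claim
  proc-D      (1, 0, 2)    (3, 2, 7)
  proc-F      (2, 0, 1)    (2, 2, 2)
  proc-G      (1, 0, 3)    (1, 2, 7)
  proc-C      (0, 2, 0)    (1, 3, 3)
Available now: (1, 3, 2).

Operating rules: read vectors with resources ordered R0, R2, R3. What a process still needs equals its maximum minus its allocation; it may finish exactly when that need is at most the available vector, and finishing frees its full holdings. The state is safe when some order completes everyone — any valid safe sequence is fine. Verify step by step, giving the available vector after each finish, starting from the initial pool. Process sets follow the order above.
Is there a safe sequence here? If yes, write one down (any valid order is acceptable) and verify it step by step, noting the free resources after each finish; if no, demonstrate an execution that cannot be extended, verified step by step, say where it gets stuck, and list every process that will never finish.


UNSAFE.
Key observation: R3 is the bottleneck — with proc-F, proc-C done the pool holds (3, 5, 3), short of every remaining need.
A maximal execution: proc-F, proc-C — then nothing else fits. Verifying each step:
  pool = (1, 3, 2)
  run proc-F (needs (0, 2, 1), free (1, 3, 2)); after release of (2, 0, 1) the pool is (3, 3, 3)
  run proc-C (needs (1, 1, 3), free (3, 3, 3)); after release of (0, 2, 0) the pool is (3, 5, 3)
  proc-D cannot run: need (2, 2, 5) vs free (3, 5, 3) (insufficient R3)
  proc-G cannot run: need (0, 2, 4) vs free (3, 5, 3) (insufficient R3)
Permanently blocked: proc-D and proc-G.


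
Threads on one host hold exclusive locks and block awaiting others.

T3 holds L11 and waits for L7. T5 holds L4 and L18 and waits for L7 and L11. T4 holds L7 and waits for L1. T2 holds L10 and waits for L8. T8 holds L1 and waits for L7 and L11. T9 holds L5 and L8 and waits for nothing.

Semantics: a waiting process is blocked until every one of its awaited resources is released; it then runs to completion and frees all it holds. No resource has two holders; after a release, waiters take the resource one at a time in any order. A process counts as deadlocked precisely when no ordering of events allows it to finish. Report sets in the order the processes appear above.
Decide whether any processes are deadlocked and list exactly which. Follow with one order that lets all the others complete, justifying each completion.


Deadlocked set: T3, T5, T4 and T8.
Key observation: nobody on the ring T3 -> T4 -> T8 -> T3 can start until another member finishes, which never happens; T5 waits into the deadlock from upstream.
The rest can finish in the order T9, T2.
Check, step by step:
  T9 waits on nothing -> runs at once and releases L5 and L8
  run T2 (all its waits — L8 — are resolved); releases L10


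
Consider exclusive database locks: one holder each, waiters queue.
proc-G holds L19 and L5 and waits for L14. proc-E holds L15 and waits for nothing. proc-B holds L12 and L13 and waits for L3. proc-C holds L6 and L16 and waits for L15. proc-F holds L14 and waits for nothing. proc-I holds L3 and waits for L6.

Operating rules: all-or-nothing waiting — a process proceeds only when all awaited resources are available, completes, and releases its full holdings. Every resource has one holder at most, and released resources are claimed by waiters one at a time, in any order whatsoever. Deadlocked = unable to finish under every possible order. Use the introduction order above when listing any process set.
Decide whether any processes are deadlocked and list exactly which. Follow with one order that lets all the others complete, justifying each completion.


The deadlocked set is empty.
Key observation: although several processes wait, no cycle exists — each chain bottoms out at a free runner.
One completion order for the rest: proc-E, proc-C, proc-F, proc-I, proc-G, proc-B.
Verifying each step:
  run proc-E (it waits on nothing); releases L15
  proc-C waits on L15 — all released -> runs and releases L6 and L16
  run proc-F (it waits on nothing); releases L14
  proc-I waits on L6 — all released -> runs and releases L3
  proc-G waits on L14 — all released -> runs and releases L19 and L5
  proc-B waits on L3 — all released -> runs and releases L12 and L13


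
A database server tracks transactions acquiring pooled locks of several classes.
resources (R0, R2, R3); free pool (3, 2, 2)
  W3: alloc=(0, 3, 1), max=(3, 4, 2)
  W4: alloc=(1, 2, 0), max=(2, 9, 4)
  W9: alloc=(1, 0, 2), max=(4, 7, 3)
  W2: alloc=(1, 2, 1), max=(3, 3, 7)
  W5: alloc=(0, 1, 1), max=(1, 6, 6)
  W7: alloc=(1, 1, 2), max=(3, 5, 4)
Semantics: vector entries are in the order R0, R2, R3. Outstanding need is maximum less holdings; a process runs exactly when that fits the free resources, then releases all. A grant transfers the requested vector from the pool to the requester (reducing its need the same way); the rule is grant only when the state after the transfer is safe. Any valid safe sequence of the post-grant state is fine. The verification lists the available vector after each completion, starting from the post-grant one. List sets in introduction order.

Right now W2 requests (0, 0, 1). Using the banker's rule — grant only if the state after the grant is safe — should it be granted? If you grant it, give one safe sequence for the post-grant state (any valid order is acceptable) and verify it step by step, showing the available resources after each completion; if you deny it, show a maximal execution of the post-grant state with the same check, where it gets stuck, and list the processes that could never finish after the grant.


DENY. Granting would leave the state unsafe.
Key observation: after W3, W7 the pool peaks at (4, 6, 4), and each blocked process is short somewhere: W4 on R2; W9 on R2; W2 on R3; W5 on R3.
After a pretend grant, a maximal execution: W3, W7 — then nothing else fits. Step-by-step check:
  pool = (3, 2, 1)
  W3 needs (3, 1, 1) <= (3, 2, 1) -> finishes; pool += (0, 3, 1) = (3, 5, 2)
  W7 needs (2, 4, 2) <= (3, 5, 2) -> finishes; pool += (1, 1, 2) = (4, 6, 4)
  W4 cannot run: need (1, 7, 4) vs free (4, 6, 4) (insufficient R2)
  W9 cannot run: need (3, 7, 1) vs free (4, 6, 4) (insufficient R2)
  W2 cannot run: need (2, 1, 5) vs free (4, 6, 4) (insufficient R3)
  W5 cannot run: need (1, 5, 5) vs free (4, 6, 4) (insufficient R3)
Post-grant, the permanently blocked set is W4, W9, W2 and W5.
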